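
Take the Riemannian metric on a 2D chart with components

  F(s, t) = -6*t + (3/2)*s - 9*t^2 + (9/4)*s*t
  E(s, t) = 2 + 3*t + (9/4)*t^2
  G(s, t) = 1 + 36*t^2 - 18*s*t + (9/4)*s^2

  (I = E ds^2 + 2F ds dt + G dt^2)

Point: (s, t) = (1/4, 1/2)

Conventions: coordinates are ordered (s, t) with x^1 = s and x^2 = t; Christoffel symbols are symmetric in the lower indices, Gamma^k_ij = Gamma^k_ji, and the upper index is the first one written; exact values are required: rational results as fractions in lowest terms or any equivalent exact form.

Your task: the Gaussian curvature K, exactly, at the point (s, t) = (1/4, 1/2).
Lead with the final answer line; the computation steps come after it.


Answer: K = -9216/491401

E = 65/16, F = -147/32, G = 505/64, EG - F^2 = 701/64 at the point
E_s = 0, E_t = 21/4, F_s = 21/8, F_t = -231/16, G_s = -63/8, G_t = 63/2
E_tt = 9/2, F_st = 9/4, G_ss = 9/2
Evaluate Brioschi's two determinant matrices M1, M2 and divide by (EG - F^2)^2.
M1 = [[-E_tt/2 + F_st - G_ss/2, E_s/2, F_s - E_t/2], [F_t - G_s/2, E, F], [G_t/2, F, G]] = [[-9/4, 0, 0], [-21/2, 65/16, -147/32], [63/4, -147/32, 505/64]]; det M1 = -6309/256
M2 = [[0, E_t/2, G_s/2], [E_t/2, E, F], [G_s/2, F, G]] = [[0, 21/8, -63/16], [21/8, 65/16, -147/32], [-63/16, -147/32, 505/64]]; det M2 = -5733/256
det M1 - det M2 = -9/4; K = -9/4 / (701/64)^2 = -9216/491401


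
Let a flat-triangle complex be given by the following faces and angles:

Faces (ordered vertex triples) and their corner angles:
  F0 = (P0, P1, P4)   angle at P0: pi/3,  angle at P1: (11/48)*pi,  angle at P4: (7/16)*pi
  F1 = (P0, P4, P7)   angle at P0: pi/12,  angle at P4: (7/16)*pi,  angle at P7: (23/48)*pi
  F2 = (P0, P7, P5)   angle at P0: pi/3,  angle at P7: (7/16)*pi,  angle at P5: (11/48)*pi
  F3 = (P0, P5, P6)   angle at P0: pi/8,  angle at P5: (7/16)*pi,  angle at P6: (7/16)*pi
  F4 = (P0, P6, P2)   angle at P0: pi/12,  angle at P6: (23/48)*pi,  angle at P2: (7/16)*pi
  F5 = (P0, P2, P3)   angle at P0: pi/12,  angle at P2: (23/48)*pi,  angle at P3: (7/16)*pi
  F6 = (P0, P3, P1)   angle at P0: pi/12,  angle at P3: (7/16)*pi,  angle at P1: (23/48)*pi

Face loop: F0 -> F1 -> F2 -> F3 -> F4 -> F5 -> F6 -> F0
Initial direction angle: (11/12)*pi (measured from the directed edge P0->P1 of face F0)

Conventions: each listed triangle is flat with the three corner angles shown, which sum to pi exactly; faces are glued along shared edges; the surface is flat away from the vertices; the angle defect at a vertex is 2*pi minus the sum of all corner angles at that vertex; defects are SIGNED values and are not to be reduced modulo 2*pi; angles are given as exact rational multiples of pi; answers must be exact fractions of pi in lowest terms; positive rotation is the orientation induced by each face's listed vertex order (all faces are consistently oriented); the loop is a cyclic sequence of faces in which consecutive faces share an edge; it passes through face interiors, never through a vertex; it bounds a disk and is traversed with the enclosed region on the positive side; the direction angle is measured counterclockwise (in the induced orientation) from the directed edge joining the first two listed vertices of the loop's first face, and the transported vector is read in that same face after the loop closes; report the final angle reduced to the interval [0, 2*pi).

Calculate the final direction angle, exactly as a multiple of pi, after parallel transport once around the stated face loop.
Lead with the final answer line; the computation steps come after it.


Answer: final direction angle = (43/24)*pi

enclosed vertex P0: corner angles sum to (9/8)*pi, defect = 2*pi - (9/8)*pi = (7/8)*pi
summing the enclosed defects onto the initial angle, mod 2*pi in the induced orientation:
final angle = (11/12)*pi + (7/8)*pi = (43/24)*pi (mod 2*pi)


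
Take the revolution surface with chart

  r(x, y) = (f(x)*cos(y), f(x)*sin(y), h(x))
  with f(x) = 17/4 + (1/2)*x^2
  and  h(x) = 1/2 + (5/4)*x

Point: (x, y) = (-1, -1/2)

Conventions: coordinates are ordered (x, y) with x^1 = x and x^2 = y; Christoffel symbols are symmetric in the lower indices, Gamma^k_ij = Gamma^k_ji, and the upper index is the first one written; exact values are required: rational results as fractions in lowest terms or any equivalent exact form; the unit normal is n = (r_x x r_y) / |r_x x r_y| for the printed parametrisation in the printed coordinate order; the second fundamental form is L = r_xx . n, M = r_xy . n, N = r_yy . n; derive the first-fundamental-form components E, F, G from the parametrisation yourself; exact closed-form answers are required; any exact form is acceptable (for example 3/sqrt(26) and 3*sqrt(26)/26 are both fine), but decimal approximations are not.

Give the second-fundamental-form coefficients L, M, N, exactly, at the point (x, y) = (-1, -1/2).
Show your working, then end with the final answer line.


f = 19/4, f' = -1, f'' = 1, h' = 5/4, h'' = 0
E = 41/16, F = 0, G = 361/16; answer radicand W^2 = 41/16
unnormalised second-form numerators: l = -5/4, m = 0, n = 95/16; L = l/sqrt(41/16), and similarly M = m/sqrt(W^2), N = n/sqrt(W^2)

Answer: L = -5*sqrt(41)/41, M = 0, N = 95*sqrt(41)/164


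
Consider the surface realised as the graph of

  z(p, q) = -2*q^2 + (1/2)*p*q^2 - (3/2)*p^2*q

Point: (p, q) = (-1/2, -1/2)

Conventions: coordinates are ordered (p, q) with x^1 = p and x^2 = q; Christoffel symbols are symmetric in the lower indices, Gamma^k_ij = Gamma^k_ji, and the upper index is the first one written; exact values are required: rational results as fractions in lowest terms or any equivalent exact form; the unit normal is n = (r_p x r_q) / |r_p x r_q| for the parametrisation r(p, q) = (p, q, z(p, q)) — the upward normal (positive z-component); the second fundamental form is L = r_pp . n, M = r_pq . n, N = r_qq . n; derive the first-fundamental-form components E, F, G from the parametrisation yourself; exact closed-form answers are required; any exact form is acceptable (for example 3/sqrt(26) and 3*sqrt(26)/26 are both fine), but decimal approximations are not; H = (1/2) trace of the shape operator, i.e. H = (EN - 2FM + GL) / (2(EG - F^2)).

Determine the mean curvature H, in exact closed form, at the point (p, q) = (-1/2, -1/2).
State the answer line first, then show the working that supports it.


Answer: H = 183*sqrt(314)/24649

z_p = -5/8, z_q = 15/8, z_pp = 3/2, z_pq = 1, z_qq = -9/2
E = 89/64, F = -75/64, G = 289/64; answer radicand W^2 = 157/32
unnormalised second-form numerators: l = 3/2, m = 1, n = -9/2; L = l/sqrt(157/32), and similarly M = m/sqrt(W^2), N = n/sqrt(W^2)
H = (E*n - 2*F*m + G*l) / (2*(EG - F^2)*sqrt(W^2)); E*n - 2*F*m + G*l = 183/64, EG - F^2 = 157/32, so H = (183/628)/sqrt(157/32)


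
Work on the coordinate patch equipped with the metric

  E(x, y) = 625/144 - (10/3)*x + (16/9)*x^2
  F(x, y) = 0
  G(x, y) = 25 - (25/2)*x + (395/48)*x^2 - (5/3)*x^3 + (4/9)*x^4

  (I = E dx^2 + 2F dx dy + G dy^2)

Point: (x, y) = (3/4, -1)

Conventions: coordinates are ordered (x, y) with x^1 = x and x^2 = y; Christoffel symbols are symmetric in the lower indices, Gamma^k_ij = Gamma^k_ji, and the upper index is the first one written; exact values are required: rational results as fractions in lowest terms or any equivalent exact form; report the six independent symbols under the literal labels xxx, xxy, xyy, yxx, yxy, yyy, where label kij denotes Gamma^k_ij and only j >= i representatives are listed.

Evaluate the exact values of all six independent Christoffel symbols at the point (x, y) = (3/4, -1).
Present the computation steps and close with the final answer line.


E = 409/144, F = 0, G = 5041/256 at the point
E_x = -2/3, E_y = 0, F_x = 0, F_y = 0, G_x = -71/32, G_y = 0
EG - F^2 = 2061769/36864;  g^inv = (36864/2061769) * [[5041/256, 0], [0, 409/144]]
first-kind symbols [ij,l] = (1/2)(d_i g_jl + d_j g_il - d_l g_ij): [xx,x] = E_x/2 = -1/3, [xx,y] = F_x - E_y/2 = 0, [xy,x] = E_y/2 = 0, [xy,y] = G_x/2 = -71/64, [yy,x] = F_y - G_x/2 = 71/64, [yy,y] = G_y/2 = 0
Gamma^x_ij = (G*[ij,x] - F*[ij,y])/(EG - F^2), Gamma^y_ij = (E*[ij,y] - F*[ij,x])/(EG - F^2)

Answer: Gamma_xxx = -48/409, Gamma_xxy = 0, Gamma_xyy = 639/1636, Gamma_yxx = 0, Gamma_yxy = -4/71, Gamma_yyy = 0


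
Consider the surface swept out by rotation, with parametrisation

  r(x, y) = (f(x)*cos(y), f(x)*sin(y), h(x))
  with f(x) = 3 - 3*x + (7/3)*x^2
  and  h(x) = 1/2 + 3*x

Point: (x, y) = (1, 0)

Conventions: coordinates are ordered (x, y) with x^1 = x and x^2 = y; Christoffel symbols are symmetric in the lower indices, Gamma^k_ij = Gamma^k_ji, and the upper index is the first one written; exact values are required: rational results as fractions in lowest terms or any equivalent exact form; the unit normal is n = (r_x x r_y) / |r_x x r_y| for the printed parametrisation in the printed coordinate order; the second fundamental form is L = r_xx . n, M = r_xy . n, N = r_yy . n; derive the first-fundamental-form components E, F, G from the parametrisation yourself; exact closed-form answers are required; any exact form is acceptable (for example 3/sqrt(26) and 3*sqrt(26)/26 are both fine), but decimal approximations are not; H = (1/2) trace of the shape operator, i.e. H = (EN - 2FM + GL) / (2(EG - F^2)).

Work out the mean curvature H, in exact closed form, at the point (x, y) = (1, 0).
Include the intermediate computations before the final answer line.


f = 7/3, f' = 5/3, f'' = 14/3, h' = 3, h'' = 0
E = 106/9, F = 0, G = 49/9; answer radicand W^2 = 106/9
unnormalised second-form numerators: l = -14, m = 0, n = 7; L = l/sqrt(106/9), and similarly M = m/sqrt(W^2), N = n/sqrt(W^2)
H = (E*n - 2*F*m + G*l) / (2*(EG - F^2)*sqrt(W^2)); E*n - 2*F*m + G*l = 56/9, EG - F^2 = 5194/81, so H = (18/371)/sqrt(106/9)

Answer: H = 27*sqrt(106)/19663


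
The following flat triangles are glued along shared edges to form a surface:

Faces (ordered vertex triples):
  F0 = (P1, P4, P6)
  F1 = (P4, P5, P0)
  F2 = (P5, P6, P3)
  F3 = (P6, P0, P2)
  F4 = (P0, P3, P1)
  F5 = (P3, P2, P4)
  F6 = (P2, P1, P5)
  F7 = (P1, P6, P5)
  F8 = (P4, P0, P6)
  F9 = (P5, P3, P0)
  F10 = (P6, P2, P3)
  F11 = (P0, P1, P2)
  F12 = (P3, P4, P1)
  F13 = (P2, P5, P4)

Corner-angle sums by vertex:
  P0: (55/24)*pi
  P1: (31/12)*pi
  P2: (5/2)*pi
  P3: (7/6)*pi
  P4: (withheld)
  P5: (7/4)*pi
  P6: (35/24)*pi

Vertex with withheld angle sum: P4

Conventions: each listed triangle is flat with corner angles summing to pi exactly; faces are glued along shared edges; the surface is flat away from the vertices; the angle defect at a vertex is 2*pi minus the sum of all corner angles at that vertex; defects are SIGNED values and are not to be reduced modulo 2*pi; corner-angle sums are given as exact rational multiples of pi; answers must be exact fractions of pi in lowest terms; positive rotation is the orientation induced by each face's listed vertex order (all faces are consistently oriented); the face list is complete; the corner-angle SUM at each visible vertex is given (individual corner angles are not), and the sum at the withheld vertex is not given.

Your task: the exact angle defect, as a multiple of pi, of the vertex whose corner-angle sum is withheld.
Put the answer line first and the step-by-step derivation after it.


Answer: defect(P4) = -pi/4

V = 7, E = 21, F = 14; chi = V - E + F = 0
Gauss-Bonnet: total defect = 2*pi*chi = 0; visible defects sum to pi/4


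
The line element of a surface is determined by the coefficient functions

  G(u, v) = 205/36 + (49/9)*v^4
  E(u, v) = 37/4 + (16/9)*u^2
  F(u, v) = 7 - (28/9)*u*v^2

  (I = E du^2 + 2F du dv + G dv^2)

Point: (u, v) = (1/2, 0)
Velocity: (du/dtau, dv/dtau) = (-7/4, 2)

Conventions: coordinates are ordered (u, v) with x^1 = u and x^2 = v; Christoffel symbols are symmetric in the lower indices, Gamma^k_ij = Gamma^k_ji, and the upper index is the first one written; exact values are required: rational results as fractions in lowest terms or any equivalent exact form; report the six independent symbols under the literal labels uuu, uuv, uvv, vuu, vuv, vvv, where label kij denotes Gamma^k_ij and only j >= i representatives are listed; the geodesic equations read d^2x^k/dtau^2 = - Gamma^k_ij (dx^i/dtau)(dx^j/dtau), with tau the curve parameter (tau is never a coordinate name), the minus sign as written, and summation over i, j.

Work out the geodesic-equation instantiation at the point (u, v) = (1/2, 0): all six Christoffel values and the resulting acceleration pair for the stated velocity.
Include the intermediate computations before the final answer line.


E = 349/36, F = 7, G = 205/36 at the point
E_u = 16/9, E_v = 0, F_u = 0, F_v = 0, G_u = 0, G_v = 0
EG - F^2 = 8041/1296;  g^inv = (1296/8041) * [[205/36, -7], [-7, 349/36]]
first-kind symbols [ij,l] = (1/2)(d_i g_jl + d_j g_il - d_l g_ij): [uu,u] = E_u/2 = 8/9, [uu,v] = F_u - E_v/2 = 0, [uv,u] = E_v/2 = 0, [uv,v] = G_u/2 = 0, [vv,u] = F_v - G_u/2 = 0, [vv,v] = G_v/2 = 0
Gamma^u_ij = (G*[ij,u] - F*[ij,v])/(EG - F^2), Gamma^v_ij = (E*[ij,v] - F*[ij,u])/(EG - F^2)
Gamma_uuu = 6560/8041, Gamma_uuv = 0, Gamma_uvv = 0, Gamma_vuu = -8064/8041, Gamma_vuv = 0, Gamma_vvv = 0
d^2u/dtau^2 = -(Gamma_uuu*(-7/4)^2 + 2*Gamma_uuv*(-7/4)*(2) + Gamma_uvv*(2)^2) = -20090/8041
d^2v/dtau^2 = -(Gamma_vuu*(-7/4)^2 + 2*Gamma_vuv*(-7/4)*(2) + Gamma_vvv*(2)^2) = 24696/8041

Answer: Gamma_uuu = 6560/8041, Gamma_uuv = 0, Gamma_uvv = 0, Gamma_vuu = -8064/8041, Gamma_vuv = 0, Gamma_vvv = 0; accelerations (d^2u/dtau^2, d^2v/dtau^2) = (-20090/8041, 24696/8041)


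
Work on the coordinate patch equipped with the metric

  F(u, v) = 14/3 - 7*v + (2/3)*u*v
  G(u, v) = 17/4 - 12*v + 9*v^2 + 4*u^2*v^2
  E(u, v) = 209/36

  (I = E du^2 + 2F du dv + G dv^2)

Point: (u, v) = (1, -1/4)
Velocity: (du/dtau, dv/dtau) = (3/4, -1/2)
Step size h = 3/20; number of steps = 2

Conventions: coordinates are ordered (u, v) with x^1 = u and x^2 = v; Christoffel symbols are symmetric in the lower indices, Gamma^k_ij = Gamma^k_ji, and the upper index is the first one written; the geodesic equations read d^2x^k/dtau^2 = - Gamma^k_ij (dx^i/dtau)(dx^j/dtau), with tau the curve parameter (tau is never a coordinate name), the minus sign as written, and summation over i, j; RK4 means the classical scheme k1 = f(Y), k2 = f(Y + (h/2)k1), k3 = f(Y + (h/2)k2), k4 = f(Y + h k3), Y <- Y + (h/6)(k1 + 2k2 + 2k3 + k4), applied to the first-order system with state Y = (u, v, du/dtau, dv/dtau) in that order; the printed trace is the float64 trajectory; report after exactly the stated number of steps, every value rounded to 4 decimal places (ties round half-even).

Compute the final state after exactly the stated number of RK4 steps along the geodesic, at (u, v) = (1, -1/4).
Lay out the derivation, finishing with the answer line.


f(Y) = (du/dtau, dv/dtau, -Gamma^u_ij Y'^i Y'^j, -Gamma^v_ij Y'^i Y'^j) with the Gammas evaluated at the stage position; h = 0.150000; intermediate values shown to 6 dp
step 0: u = 1.0000, v = -0.2500, du/dtau = 0.7500, dv/dtau = -0.5000
step 1:
  k1: at (u, v) = (1.000000, -0.250000), (du/dtau, dv/dtau) = (0.750000, -0.500000); Gamma_uuu = 0.134499, Gamma_uuv = -0.201748, Gamma_uvv = 0.611298, Gamma_vuu = -0.124935, Gamma_vuv = 0.187402, Gamma_vvv = -1.621161; k1 = (0.750000, -0.500000, -0.379792, 0.616117)
  k2: at (u, v) = (1.056250, -0.287500), (du/dtau, dv/dtau) = (0.721516, -0.453791); Gamma_uuu = 0.134710, Gamma_uuv = -0.245445, Gamma_uvv = 0.582429, Gamma_vuu = -0.120750, Gamma_vuv = 0.220011, Gamma_vvv = -1.548065; k2 = (0.721516, -0.453791, -0.350792, 0.525719)
  k3: at (u, v) = (1.054114, -0.284034), (du/dtau, dv/dtau) = (0.723691, -0.460571); Gamma_uuu = 0.134511, Gamma_uuv = -0.241639, Gamma_uvv = 0.588894, Gamma_vuu = -0.120972, Gamma_vuv = 0.217317, Gamma_vvv = -1.557832; k3 = (0.723691, -0.460571, -0.356448, 0.538681)
  k4: at (u, v) = (1.108554, -0.319086), (du/dtau, dv/dtau) = (0.696533, -0.419198); Gamma_uuu = 0.132324, Gamma_uuv = -0.280836, Gamma_uvv = 0.544932, Gamma_vuu = -0.115270, Gamma_vuv = 0.244643, Gamma_vvv = -1.481903; k4 = (0.696533, -0.419198, -0.323957, 0.459198)
  Y <- Y + (h/6)(k1 + 2k2 + 2k3 + k4): u = 1.1084, v = -0.3187, du/dtau = 0.6970, dv/dtau = -0.4199
step 2:
  k1: at (u, v) = (1.108424, -0.318698), (du/dtau, dv/dtau) = (0.697044, -0.419897); Gamma_uuu = 0.132309, Gamma_uuv = -0.280431, Gamma_uvv = 0.545894, Gamma_vuu = -0.115299, Gamma_vuv = 0.244378, Gamma_vvv = -1.483116; k1 = (0.697044, -0.419897, -0.324691, 0.460566)
  k2: at (u, v) = (1.160702, -0.350190), (du/dtau, dv/dtau) = (0.672693, -0.385355); Gamma_uuu = 0.128572, Gamma_uuv = -0.313562, Gamma_uvv = 0.494992, Gamma_vuu = -0.109016, Gamma_vuv = 0.265868, Gamma_vvv = -1.412186; k2 = (0.672693, -0.385355, -0.294253, 0.396878)
  k3: at (u, v) = (1.158876, -0.347600), (du/dtau, dv/dtau) = (0.674975, -0.390131); Gamma_uuu = 0.128658, Gamma_uuv = -0.310961, Gamma_uvv = 0.501424, Gamma_vuu = -0.109340, Gamma_vuv = 0.264268, Gamma_vvv = -1.419719; k3 = (0.674975, -0.390131, -0.298704, 0.405078)
  k4: at (u, v) = (1.209670, -0.377218), (du/dtau, dv/dtau) = (0.652239, -0.359135); Gamma_uuu = 0.124184, Gamma_uuv = -0.339997, Gamma_uvv = 0.444832, Gamma_vuu = -0.102950, Gamma_vuv = 0.281861, Gamma_vvv = -1.351504; k4 = (0.652239, -0.359135, -0.269486, 0.350158)
  Y <- Y + (h/6)(k1 + 2k2 + 2k3 + k4): u = 1.2095, v = -0.3769, du/dtau = 0.6525, dv/dtau = -0.3595

Answer: u = 1.2095, v = -0.3769, du/dtau = 0.6525, dv/dtau = -0.3595


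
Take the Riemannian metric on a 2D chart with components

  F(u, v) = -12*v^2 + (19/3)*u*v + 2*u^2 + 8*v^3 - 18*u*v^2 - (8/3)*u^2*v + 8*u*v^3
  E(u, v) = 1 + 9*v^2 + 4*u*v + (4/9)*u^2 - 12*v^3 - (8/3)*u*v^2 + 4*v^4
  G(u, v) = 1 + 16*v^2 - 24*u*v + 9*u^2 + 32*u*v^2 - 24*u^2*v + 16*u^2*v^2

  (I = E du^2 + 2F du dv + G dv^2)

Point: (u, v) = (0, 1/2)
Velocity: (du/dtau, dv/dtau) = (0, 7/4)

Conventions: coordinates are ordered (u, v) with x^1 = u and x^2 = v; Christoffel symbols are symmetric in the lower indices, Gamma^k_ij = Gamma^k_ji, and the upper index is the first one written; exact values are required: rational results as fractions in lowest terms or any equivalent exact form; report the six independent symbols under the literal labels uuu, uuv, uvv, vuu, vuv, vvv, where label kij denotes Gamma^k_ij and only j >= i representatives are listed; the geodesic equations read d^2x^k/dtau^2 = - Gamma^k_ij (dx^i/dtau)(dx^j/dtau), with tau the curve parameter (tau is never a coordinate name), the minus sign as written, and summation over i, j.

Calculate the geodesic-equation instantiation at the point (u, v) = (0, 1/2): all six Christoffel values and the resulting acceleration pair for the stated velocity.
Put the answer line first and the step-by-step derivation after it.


Answer: Gamma_uuu = 1/9, Gamma_uuv = 1/6, Gamma_uvv = -2/3, Gamma_vuu = -2/9, Gamma_vuv = -1/3, Gamma_vvv = 4/3; accelerations (d^2u/dtau^2, d^2v/dtau^2) = (49/24, -49/12)

E = 2, F = -2, G = 5 at the point
E_u = 4/3, E_v = 2, F_u = -1/3, F_v = -6, G_u = -4, G_v = 16
EG - F^2 = 6;  g^inv = (1/6) * [[5, 2], [2, 2]]
first-kind symbols [ij,l] = (1/2)(d_i g_jl + d_j g_il - d_l g_ij): [uu,u] = E_u/2 = 2/3, [uu,v] = F_u - E_v/2 = -4/3, [uv,u] = E_v/2 = 1, [uv,v] = G_u/2 = -2, [vv,u] = F_v - G_u/2 = -4, [vv,v] = G_v/2 = 8
Gamma^u_ij = (G*[ij,u] - F*[ij,v])/(EG - F^2), Gamma^v_ij = (E*[ij,v] - F*[ij,u])/(EG - F^2)
Gamma_uuu = 1/9, Gamma_uuv = 1/6, Gamma_uvv = -2/3, Gamma_vuu = -2/9, Gamma_vuv = -1/3, Gamma_vvv = 4/3
d^2u/dtau^2 = -(Gamma_uuu*(0)^2 + 2*Gamma_uuv*(0)*(7/4) + Gamma_uvv*(7/4)^2) = 49/24
d^2v/dtau^2 = -(Gamma_vuu*(0)^2 + 2*Gamma_vuv*(0)*(7/4) + Gamma_vvv*(7/4)^2) = -49/12


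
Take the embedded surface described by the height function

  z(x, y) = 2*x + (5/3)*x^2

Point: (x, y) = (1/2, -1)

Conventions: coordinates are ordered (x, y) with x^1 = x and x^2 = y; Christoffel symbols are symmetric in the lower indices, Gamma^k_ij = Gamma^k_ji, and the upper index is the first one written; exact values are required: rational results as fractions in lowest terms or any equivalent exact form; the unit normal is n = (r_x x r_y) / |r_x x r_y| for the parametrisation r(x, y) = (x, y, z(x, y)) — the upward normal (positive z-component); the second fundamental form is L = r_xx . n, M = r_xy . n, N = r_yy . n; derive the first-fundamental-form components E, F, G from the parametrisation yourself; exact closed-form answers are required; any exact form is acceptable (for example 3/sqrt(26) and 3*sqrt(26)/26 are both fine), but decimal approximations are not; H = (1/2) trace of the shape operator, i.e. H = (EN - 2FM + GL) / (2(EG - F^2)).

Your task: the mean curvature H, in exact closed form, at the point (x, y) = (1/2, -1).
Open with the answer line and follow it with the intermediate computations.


Answer: H = 9*sqrt(130)/3380

z_x = 11/3, z_y = 0, z_xx = 10/3, z_xy = 0, z_yy = 0
E = 130/9, F = 0, G = 1; answer radicand W^2 = 130/9
unnormalised second-form numerators: l = 10/3, m = 0, n = 0; L = l/sqrt(130/9), and similarly M = m/sqrt(W^2), N = n/sqrt(W^2)
H = (E*n - 2*F*m + G*l) / (2*(EG - F^2)*sqrt(W^2)); E*n - 2*F*m + G*l = 10/3, EG - F^2 = 130/9, so H = (3/26)/sqrt(130/9)


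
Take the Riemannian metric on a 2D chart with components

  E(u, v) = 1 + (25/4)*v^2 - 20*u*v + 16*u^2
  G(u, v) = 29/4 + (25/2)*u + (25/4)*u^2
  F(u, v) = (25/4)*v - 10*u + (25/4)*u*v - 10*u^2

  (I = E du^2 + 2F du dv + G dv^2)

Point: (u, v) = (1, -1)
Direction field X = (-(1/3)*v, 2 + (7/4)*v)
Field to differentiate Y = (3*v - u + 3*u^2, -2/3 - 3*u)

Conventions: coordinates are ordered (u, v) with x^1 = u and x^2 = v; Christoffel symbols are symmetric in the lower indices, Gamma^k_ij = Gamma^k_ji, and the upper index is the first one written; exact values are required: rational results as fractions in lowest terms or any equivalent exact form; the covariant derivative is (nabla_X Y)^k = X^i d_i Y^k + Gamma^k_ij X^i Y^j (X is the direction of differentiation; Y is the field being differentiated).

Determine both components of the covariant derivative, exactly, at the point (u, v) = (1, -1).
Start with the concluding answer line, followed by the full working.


Answer: (nabla_X Y)^u = 499/189, (nabla_X Y)^v = -443/378

E = 173/4, F = -65/2, G = 26 at the point
E_u = 52, E_v = -65/2, F_u = -145/4, F_v = 25/2, G_u = 25, G_v = 0
EG - F^2 = 273/4;  g^inv = (4/273) * [[26, 65/2], [65/2, 173/4]]
first-kind symbols [ij,l] = (1/2)(d_i g_jl + d_j g_il - d_l g_ij): [uu,u] = E_u/2 = 26, [uu,v] = F_u - E_v/2 = -20, [uv,u] = E_v/2 = -65/4, [uv,v] = G_u/2 = 25/2, [vv,u] = F_v - G_u/2 = 0, [vv,v] = G_v/2 = 0
Gamma^u_ij = (G*[ij,u] - F*[ij,v])/(EG - F^2), Gamma^v_ij = (E*[ij,v] - F*[ij,u])/(EG - F^2)
Gamma_uuu = 8/21, Gamma_uuv = -5/21, Gamma_uvv = 0, Gamma_vuu = -80/273, Gamma_vuv = 50/273, Gamma_vvv = 0
X = (1/3, 1/4), Y = (-1, -11/3) at the point


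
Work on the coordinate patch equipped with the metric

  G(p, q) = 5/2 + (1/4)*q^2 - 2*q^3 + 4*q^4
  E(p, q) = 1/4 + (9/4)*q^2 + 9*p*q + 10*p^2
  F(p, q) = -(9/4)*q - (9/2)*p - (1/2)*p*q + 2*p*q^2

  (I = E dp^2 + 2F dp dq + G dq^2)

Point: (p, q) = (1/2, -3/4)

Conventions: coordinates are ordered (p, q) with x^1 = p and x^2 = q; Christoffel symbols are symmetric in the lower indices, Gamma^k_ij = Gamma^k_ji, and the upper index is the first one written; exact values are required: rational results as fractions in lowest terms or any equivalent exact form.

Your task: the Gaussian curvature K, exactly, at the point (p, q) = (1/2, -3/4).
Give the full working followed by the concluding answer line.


E = 41/64, F = 3/16, G = 19/4, EG - F^2 = 385/128 at the point
E_p = 13/4, E_q = 9/8, F_p = -3, F_q = -4, G_p = 0, G_q = -21/2
E_qq = 9/2, F_pq = -7/2, G_pp = 0
Apply the Brioschi formula K = (det M1 - det M2)/(EG - F^2)^2 over the derivative matrices of E, F, G.
M1 = [[-E_qq/2 + F_pq - G_pp/2, E_p/2, F_p - E_q/2], [F_q - G_p/2, E, F], [G_q/2, F, G]] = [[-23/4, 13/8, -57/16], [-4, 41/64, 3/16], [-21/4, 3/16, 19/4]]; det M1 = 10939/4096
M2 = [[0, E_q/2, G_p/2], [E_q/2, E, F], [G_p/2, F, G]] = [[0, 9/16, 0], [9/16, 41/64, 3/16], [0, 3/16, 19/4]]; det M2 = -1539/1024
det M1 - det M2 = 17095/4096; K = 17095/4096 / (385/128)^2 = 13676/29645

Answer: K = 13676/29645


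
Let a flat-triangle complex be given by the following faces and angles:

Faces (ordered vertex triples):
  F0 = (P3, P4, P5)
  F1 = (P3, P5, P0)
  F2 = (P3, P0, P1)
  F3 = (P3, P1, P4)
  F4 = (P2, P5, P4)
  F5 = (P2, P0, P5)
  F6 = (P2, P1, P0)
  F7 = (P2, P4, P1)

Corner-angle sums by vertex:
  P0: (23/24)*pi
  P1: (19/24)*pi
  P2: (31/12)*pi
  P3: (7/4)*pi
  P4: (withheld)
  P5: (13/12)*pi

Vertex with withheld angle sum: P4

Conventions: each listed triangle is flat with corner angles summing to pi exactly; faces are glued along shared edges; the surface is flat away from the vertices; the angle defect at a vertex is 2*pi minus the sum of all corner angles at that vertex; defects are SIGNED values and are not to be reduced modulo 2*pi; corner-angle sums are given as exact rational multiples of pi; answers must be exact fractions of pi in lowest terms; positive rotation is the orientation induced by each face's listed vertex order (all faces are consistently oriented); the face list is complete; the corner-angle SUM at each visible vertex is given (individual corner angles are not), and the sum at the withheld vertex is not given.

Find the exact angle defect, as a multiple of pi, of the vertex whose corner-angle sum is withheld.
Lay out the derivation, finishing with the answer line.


V = 6, E = 12, F = 8; chi = V - E + F = 2
Gauss-Bonnet: total defect = 2*pi*chi = 4*pi; visible defects sum to (17/6)*pi

Answer: defect(P4) = (7/6)*pi


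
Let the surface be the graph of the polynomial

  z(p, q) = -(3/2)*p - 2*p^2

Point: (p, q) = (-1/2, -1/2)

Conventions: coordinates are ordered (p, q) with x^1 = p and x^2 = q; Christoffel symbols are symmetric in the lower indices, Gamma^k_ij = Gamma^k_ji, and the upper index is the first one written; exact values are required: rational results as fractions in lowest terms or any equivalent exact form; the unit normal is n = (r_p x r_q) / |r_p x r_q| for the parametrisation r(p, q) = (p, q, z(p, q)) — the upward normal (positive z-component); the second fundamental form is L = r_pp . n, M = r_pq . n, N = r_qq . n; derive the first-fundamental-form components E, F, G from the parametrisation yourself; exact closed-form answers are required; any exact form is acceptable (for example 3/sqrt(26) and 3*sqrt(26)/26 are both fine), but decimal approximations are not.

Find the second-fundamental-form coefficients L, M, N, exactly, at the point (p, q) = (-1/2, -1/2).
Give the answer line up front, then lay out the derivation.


Answer: L = -8*sqrt(5)/5, M = 0, N = 0

z_p = 1/2, z_q = 0, z_pp = -4, z_pq = 0, z_qq = 0
E = 5/4, F = 0, G = 1; answer radicand W^2 = 5/4
unnormalised second-form numerators: l = -4, m = 0, n = 0; L = l/sqrt(5/4), and similarly M = m/sqrt(W^2), N = n/sqrt(W^2)


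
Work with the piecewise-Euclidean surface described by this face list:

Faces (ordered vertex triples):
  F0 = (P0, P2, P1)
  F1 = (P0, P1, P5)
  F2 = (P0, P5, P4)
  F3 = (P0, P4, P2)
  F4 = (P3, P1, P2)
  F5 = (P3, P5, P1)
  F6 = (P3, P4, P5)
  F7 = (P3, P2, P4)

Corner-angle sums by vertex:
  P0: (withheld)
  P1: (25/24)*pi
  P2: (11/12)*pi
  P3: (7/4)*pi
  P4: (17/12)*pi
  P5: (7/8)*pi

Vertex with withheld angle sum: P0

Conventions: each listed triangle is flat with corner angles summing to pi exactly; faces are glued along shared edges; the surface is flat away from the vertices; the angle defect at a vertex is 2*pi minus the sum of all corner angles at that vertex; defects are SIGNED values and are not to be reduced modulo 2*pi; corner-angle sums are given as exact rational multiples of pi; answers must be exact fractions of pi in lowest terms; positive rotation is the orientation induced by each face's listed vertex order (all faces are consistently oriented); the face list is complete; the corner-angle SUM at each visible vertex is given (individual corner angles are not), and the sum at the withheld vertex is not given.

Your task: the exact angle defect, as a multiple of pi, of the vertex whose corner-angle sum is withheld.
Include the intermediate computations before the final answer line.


V = 6, E = 12, F = 8; chi = V - E + F = 2
Gauss-Bonnet: total defect = 2*pi*chi = 4*pi; visible defects sum to 4*pi

Answer: defect(P0) = 0


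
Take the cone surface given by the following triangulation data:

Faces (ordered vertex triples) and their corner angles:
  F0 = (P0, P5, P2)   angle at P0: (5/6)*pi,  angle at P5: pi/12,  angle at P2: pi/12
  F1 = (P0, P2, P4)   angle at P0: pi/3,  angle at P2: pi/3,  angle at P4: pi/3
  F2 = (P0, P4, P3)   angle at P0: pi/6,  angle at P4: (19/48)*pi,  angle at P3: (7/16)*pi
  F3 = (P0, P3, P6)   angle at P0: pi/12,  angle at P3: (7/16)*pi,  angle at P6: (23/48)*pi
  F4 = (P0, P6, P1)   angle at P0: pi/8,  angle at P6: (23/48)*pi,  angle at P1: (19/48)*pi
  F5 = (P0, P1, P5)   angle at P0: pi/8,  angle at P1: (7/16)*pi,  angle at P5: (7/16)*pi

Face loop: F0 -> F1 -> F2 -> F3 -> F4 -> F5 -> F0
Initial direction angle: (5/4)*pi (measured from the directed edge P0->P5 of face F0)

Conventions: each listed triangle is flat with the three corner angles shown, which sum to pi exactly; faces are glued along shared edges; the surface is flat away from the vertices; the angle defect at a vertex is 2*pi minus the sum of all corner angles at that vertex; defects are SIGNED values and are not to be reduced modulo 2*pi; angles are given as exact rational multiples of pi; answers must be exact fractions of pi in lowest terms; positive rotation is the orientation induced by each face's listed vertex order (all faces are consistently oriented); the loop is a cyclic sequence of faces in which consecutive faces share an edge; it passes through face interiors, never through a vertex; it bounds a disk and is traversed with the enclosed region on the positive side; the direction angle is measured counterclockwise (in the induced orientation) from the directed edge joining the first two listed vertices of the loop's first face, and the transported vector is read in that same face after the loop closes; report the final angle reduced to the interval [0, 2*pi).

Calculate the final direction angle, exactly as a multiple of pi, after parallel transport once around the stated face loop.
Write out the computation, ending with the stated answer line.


enclosed vertex P0: corner angles sum to (5/3)*pi, defect = 2*pi - (5/3)*pi = pi/3
the final direction is the initial angle plus the enclosed defects, taken mod 2*pi in the induced orientation
final angle = (5/4)*pi + pi/3 = (19/12)*pi (mod 2*pi)

Answer: final direction angle = (19/12)*pi


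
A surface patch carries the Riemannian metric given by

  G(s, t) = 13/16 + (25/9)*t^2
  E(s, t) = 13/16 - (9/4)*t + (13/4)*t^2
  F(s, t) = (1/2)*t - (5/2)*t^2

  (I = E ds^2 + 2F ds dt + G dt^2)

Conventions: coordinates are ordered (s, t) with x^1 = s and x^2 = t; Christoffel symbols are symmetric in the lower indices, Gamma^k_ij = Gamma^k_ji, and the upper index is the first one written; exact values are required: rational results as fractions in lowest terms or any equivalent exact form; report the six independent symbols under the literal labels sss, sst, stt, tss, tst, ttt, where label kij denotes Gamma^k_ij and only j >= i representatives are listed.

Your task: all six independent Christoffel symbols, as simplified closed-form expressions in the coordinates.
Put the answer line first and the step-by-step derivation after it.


Answer: Gamma_sss = (-18720*t^3 + 10224*t^2 - 1296*t)/(6400*t^4 - 8640*t^3 + 10708*t^2 - 4212*t + 1521), Gamma_sst = (20800*t^3 - 7200*t^2 + 6084*t - 2106)/(6400*t^4 - 8640*t^3 + 10708*t^2 - 4212*t + 1521), Gamma_stt = (-16000*t^3 - 9360*t + 936)/(6400*t^4 - 8640*t^3 + 10708*t^2 - 4212*t + 1521), Gamma_tss = (-24336*t^3 + 25272*t^2 - 11916*t + 2106)/(6400*t^4 - 8640*t^3 + 10708*t^2 - 4212*t + 1521), Gamma_tst = (18720*t^3 - 10224*t^2 + 1296*t)/(6400*t^4 - 8640*t^3 + 10708*t^2 - 4212*t + 1521), Gamma_ttt = (-8000*t^3 - 5760*t^2 + 4624*t)/(6400*t^4 - 8640*t^3 + 10708*t^2 - 4212*t + 1521)

E = 13/16 - (9/4)*t + (13/4)*t^2; F = (1/2)*t - (5/2)*t^2; G = 13/16 + (25/9)*t^2
Gamma^k_ij = (1/2) g^{kl} (d_i g_jl + d_j g_il - d_l g_ij), with g^inv = (1/(EG-F^2)) [[G, -F], [-F, E]]
first partials: E_s = 0, E_t = -9/4 + (13/2)*t, F_s = 0, F_t = 1/2 - 5*t, G_s = 0, G_t = (50/9)*t
D = EG - F^2 = 169/256 - (117/64)*t + (2677/576)*t^2 - (15/4)*t^3 + (25/9)*t^4
expanded: Gamma^s_ss = (G E_s - 2F F_s + F E_t)/(2D), Gamma^s_st = (G E_t - F G_s)/(2D), Gamma^s_tt = (2G F_t - G G_s - F G_t)/(2D), Gamma^t_ss = (2E F_s - E E_t - F E_s)/(2D), Gamma^t_st = (E G_s - F E_t)/(2D), Gamma^t_tt = (E G_t - 2F F_t + F G_s)/(2D); substitute and cancel common factors


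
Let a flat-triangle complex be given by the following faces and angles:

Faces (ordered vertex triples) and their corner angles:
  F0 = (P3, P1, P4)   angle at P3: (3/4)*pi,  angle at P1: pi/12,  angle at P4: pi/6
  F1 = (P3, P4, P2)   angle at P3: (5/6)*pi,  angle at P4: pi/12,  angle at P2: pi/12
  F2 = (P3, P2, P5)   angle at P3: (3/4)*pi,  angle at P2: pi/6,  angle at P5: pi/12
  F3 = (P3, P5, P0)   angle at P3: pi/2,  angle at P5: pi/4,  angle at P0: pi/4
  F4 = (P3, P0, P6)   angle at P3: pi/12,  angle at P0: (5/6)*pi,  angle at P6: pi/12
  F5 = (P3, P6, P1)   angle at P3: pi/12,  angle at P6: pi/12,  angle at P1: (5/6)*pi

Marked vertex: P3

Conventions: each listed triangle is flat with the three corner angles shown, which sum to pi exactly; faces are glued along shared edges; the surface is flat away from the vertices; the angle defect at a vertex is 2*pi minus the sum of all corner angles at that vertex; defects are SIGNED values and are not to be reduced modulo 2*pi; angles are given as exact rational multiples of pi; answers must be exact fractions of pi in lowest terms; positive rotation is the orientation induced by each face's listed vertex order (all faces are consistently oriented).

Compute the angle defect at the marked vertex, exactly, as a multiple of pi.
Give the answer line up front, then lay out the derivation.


Answer: defect(P3) = -pi

Sum of corner angles at P3: 3*pi
defect = 2*pi - 3*pi


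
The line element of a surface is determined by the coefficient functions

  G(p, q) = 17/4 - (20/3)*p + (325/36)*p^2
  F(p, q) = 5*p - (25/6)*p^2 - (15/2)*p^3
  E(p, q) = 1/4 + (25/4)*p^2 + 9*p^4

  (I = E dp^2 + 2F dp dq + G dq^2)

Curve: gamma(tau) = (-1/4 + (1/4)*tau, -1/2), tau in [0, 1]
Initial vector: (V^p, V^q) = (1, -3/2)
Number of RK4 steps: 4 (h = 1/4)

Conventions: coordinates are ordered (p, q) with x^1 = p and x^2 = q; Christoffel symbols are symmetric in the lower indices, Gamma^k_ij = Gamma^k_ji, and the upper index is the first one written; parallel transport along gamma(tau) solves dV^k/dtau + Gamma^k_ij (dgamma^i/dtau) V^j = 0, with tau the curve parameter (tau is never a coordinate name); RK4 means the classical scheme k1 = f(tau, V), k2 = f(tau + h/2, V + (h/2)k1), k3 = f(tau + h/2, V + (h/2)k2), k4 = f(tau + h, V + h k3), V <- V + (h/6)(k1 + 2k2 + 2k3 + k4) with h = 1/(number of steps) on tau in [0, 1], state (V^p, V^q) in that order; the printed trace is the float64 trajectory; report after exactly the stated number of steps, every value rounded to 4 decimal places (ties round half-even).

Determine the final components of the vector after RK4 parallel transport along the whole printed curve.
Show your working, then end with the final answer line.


gamma'(tau) = (1/4, 0); f(tau, V)^k = -Gamma^k_ij(gamma(tau)) gamma'^i(tau) V^j; h = 1/4; intermediate values shown to 6 dp
curve data and Christoffel symbols at the stage parameters:
  tau = 0.000000: gamma = (-0.250000, -0.500000), gamma' = (0.250000, 0.000000); Gamma_ppp = -1.656570, Gamma_ppq = -3.193876, Gamma_pqq = 14.856995, Gamma_qpp = 0.519851, Gamma_qpq = -1.549179, Gamma_qqq = 3.193876
  tau = 0.125000: gamma = (-0.218750, -0.500000), gamma' = (0.250000, 0.000000); Gamma_ppp = -1.271742, Gamma_ppq = -3.187520, Gamma_pqq = 16.113955, Gamma_qpp = 0.684258, Gamma_qpq = -1.495002, Gamma_qqq = 3.187520
  tau = 0.250000: gamma = (-0.187500, -0.500000), gamma' = (0.250000, 0.000000); Gamma_ppp = -0.889764, Gamma_ppq = -3.010803, Gamma_pqq = 16.930128, Gamma_qpp = 0.833877, Gamma_qpq = -1.399402, Gamma_qqq = 3.010803
  tau = 0.375000: gamma = (-0.156250, -0.500000), gamma' = (0.250000, 0.000000); Gamma_ppp = -0.557313, Gamma_ppq = -2.668718, Gamma_pqq = 17.217657, Gamma_qpp = 0.957284, Gamma_qpq = -1.274291, Gamma_qqq = 2.668718
  tau = 0.500000: gamma = (-0.125000, -0.500000), gamma' = (0.250000, 0.000000); Gamma_ppp = -0.307549, Gamma_ppq = -2.197363, Gamma_pqq = 16.995761, Gamma_qpp = 1.049379, Gamma_qpq = -1.138128, Gamma_qqq = 2.197363
  tau = 0.625000: gamma = (-0.093750, -0.500000), gamma' = (0.250000, 0.000000); Gamma_ppp = -0.149555, Gamma_ppq = -1.649392, Gamma_pqq = 16.369797, Gamma_qpp = 1.111921, Gamma_qpq = -1.009831, Gamma_qqq = 1.649392
  tau = 0.750000: gamma = (-0.062500, -0.500000), gamma' = (0.250000, 0.000000); Gamma_ppp = -0.068479, Gamma_ppq = -1.076233, Gamma_pqq = 15.477752, Gamma_qpp = 1.150709, Gamma_qpq = -0.903764, Gamma_qqq = 1.076233
  tau = 0.875000: gamma = (-0.031250, -0.500000), gamma' = (0.250000, 0.000000); Gamma_ppp = -0.032474, Gamma_ppq = -0.517495, Gamma_pqq = 14.440150, Gamma_qpp = 1.171495, Gamma_qpq = -0.827887, Gamma_qqq = 0.517495
  tau = 1.000000: gamma = (0.000000, -0.500000), gamma' = (0.250000, 0.000000); Gamma_ppp = 0.000000, Gamma_ppq = 0.000000, Gamma_pqq = 13.333333, Gamma_qpp = 1.176471, Gamma_qpq = -0.784314, Gamma_qqq = 0.000000
step 0: V^p = 1.0000, V^q = -1.5000
step 1: k1 = (-0.783561, -0.710905), k2 = (-0.979338, -0.748148), k3 = (-0.990828, -0.745702), k4 = (-1.102033, -0.746827); V <- V + (h/6)(k1 + 2k2 + 2k3 + k4): V^p = 0.7573, V^q = -1.6852
step 2: k1 = (-1.100027, -0.747441), k2 = (-1.100335, -0.714951), k3 = (-1.097630, -0.713648), k4 = (-0.986648, -0.656937); V <- V + (h/6)(k1 + 2k2 + 2k3 + k4): V^p = 0.4871, V^q = -1.8628
step 3: k1 = (-0.985852, -0.657824), k2 = (-0.788419, -0.592196), k3 = (-0.784114, -0.596985), k4 = (-0.536372, -0.538350); V <- V + (h/6)(k1 + 2k2 + 2k3 + k4): V^p = 0.2927, V^q = -2.0117
step 4: k1 = (-0.536262, -0.538728), k2 = (-0.267145, -0.496394), k3 = (-0.266187, -0.505151), k4 = (0.000000, -0.485727); V <- V + (h/6)(k1 + 2k2 + 2k3 + k4): V^p = 0.2259, V^q = -2.1379

Answer: V^p = 0.2259, V^q = -2.1379


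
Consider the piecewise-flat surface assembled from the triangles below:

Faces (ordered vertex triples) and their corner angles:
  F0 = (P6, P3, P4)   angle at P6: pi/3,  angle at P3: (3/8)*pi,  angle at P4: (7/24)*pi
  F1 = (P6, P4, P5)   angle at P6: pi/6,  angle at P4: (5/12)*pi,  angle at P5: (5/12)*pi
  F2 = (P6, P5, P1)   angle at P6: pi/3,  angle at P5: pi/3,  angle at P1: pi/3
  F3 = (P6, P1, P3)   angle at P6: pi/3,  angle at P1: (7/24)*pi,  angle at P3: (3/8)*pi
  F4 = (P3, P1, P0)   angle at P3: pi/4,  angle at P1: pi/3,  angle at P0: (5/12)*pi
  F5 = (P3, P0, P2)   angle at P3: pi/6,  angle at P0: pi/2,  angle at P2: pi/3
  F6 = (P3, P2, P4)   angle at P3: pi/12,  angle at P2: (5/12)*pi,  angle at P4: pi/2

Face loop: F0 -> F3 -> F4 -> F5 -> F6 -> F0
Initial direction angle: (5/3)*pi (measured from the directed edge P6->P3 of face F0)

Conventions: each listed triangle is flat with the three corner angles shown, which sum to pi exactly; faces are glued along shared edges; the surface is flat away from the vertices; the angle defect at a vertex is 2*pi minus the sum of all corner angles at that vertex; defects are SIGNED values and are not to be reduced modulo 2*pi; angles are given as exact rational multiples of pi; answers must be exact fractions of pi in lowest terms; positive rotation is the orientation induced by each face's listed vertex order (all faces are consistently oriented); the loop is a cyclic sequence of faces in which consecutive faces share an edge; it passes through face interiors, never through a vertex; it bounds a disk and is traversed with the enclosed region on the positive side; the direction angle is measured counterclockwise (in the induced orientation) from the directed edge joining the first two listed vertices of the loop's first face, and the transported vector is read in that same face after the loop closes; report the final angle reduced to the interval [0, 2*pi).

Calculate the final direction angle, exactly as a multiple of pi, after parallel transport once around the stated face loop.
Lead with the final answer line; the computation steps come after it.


Answer: final direction angle = (5/12)*pi

enclosed vertex P3: corner angles sum to (5/4)*pi, defect = 2*pi - (5/4)*pi = (3/4)*pi
holonomy = initial angle + sum of enclosed defects (mod 2*pi), positive in the induced orientation
final angle = (5/3)*pi + (3/4)*pi = (5/12)*pi (mod 2*pi)
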